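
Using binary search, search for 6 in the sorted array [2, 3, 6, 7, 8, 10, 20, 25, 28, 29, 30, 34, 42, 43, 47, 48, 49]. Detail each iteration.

Binary search for 6 in [2, 3, 6, 7, 8, 10, 20, 25, 28, 29, 30, 34, 42, 43, 47, 48, 49]:

lo=0, hi=16, mid=8, arr[mid]=28 -> 28 > 6, search left half
lo=0, hi=7, mid=3, arr[mid]=7 -> 7 > 6, search left half
lo=0, hi=2, mid=1, arr[mid]=3 -> 3 < 6, search right half
lo=2, hi=2, mid=2, arr[mid]=6 -> Found target at index 2!

Binary search finds 6 at index 2 after 4 comparisons. The search repeatedly halves the search space by comparing with the middle element.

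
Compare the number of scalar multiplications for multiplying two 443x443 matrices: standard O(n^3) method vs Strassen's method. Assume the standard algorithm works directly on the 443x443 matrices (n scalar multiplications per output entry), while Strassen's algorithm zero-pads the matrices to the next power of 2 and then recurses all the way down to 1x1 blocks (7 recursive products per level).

Matrix multiplication for 443x443 matrices:

Strassen's algorithm requires power-of-2 dimensions. Pad 443x443 to 512x512 (next power of 2).

Standard algorithm: 443^3 = 86938307 multiplications
Strassen's algorithm: 7^(log2(512)) = 7^9 = 40353607 multiplications
Savings: 86938307 - 40353607 = 46584700 multiplications

Standard: 86938307 multiplications (443^3). Strassen: 40353607 multiplications (7^9, after padding to 512x512). Strassen reduces 8 recursive multiplications to 7 at each level.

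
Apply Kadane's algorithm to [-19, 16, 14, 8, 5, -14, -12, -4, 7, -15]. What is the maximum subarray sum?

Using Kadane's algorithm on [-19, 16, 14, 8, 5, -14, -12, -4, 7, -15]:

Scanning through the array:
Position 1 (value 16): max_ending_here = 16, max_so_far = 16
Position 2 (value 14): max_ending_here = 30, max_so_far = 30
Position 3 (value 8): max_ending_here = 38, max_so_far = 38
Position 4 (value 5): max_ending_here = 43, max_so_far = 43
Position 5 (value -14): max_ending_here = 29, max_so_far = 43
Position 6 (value -12): max_ending_here = 17, max_so_far = 43
Position 7 (value -4): max_ending_here = 13, max_so_far = 43
Position 8 (value 7): max_ending_here = 20, max_so_far = 43
Position 9 (value -15): max_ending_here = 5, max_so_far = 43

Maximum subarray: [16, 14, 8, 5]
Maximum sum: 43

The maximum subarray is [16, 14, 8, 5] with sum 43. This subarray runs from index 1 to index 4.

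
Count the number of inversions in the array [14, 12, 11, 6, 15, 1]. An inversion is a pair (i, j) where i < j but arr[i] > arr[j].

Finding inversions in [14, 12, 11, 6, 15, 1]:

(0, 1): arr[0]=14 > arr[1]=12
(0, 2): arr[0]=14 > arr[2]=11
(0, 3): arr[0]=14 > arr[3]=6
(0, 5): arr[0]=14 > arr[5]=1
(1, 2): arr[1]=12 > arr[2]=11
(1, 3): arr[1]=12 > arr[3]=6
(1, 5): arr[1]=12 > arr[5]=1
(2, 3): arr[2]=11 > arr[3]=6
(2, 5): arr[2]=11 > arr[5]=1
(3, 5): arr[3]=6 > arr[5]=1
(4, 5): arr[4]=15 > arr[5]=1

Total inversions: 11

The array has 11 inversion(s): (0,1), (0,2), (0,3), (0,5), (1,2), (1,3), (1,5), (2,3), (2,5), (3,5), (4,5). Each pair (i,j) satisfies i < j and arr[i] > arr[j].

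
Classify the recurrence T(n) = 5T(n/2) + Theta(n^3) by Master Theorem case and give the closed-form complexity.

Master Theorem for T(n) = 5T(n/2) + O(n^3):

a = 5, b = 2, c = 3
log_b(a) = log_2(5) = 2.3219

Case 3: c = 3 > log_2(5) = 2.3219
T(n) = O(n^3) = O(n^3)

For T(n) = 5T(n/2) + O(n^3): log_2(5) = 2.3219. This is Case 3 of the Master Theorem (c > log_b(a), work dominated by root), giving O(n^3).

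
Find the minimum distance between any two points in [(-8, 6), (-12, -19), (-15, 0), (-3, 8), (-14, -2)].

Computing all pairwise distances among 5 points:

d((-8, 6), (-12, -19)) = 25.318
d((-8, 6), (-15, 0)) = 9.2195
d((-8, 6), (-3, 8)) = 5.3852
d((-8, 6), (-14, -2)) = 10.0
d((-12, -19), (-15, 0)) = 19.2354
d((-12, -19), (-3, 8)) = 28.4605
d((-12, -19), (-14, -2)) = 17.1172
d((-15, 0), (-3, 8)) = 14.4222
d((-15, 0), (-14, -2)) = 2.2361 <-- minimum
d((-3, 8), (-14, -2)) = 14.8661

Closest pair: (-15, 0) and (-14, -2) with distance 2.2361

The closest pair is (-15, 0) and (-14, -2) with Euclidean distance 2.2361. For 5 points, brute-force pairwise comparison is shown above. For large n, the divide-and-conquer algorithm (sort by x, recurse on halves, check the dividing strip) achieves O(n log n).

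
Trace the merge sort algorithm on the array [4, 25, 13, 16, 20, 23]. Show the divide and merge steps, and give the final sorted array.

Merge sort trace:

Split: [4, 25, 13, 16, 20, 23] -> [4, 25, 13] and [16, 20, 23]
  Split: [4, 25, 13] -> [4] and [25, 13]
    Split: [25, 13] -> [25] and [13]
    Merge: [25] + [13] -> [13, 25]
  Merge: [4] + [13, 25] -> [4, 13, 25]
  Split: [16, 20, 23] -> [16] and [20, 23]
    Split: [20, 23] -> [20] and [23]
    Merge: [20] + [23] -> [20, 23]
  Merge: [16] + [20, 23] -> [16, 20, 23]
Merge: [4, 13, 25] + [16, 20, 23] -> [4, 13, 16, 20, 23, 25]

Final sorted array: [4, 13, 16, 20, 23, 25]

The merge sort proceeds by recursively splitting the array and merging sorted halves.
After all merges, the sorted array is [4, 13, 16, 20, 23, 25].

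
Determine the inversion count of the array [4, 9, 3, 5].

Finding inversions in [4, 9, 3, 5]:

(0, 2): arr[0]=4 > arr[2]=3
(1, 2): arr[1]=9 > arr[2]=3
(1, 3): arr[1]=9 > arr[3]=5

Total inversions: 3

The array has 3 inversion(s): (0,2), (1,2), (1,3). Each pair (i,j) satisfies i < j and arr[i] > arr[j].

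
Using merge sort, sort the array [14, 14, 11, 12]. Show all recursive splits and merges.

Merge sort trace:

Split: [14, 14, 11, 12] -> [14, 14] and [11, 12]
  Split: [14, 14] -> [14] and [14]
  Merge: [14] + [14] -> [14, 14]
  Split: [11, 12] -> [11] and [12]
  Merge: [11] + [12] -> [11, 12]
Merge: [14, 14] + [11, 12] -> [11, 12, 14, 14]

Final sorted array: [11, 12, 14, 14]

The merge sort proceeds by recursively splitting the array and merging sorted halves.
After all merges, the sorted array is [11, 12, 14, 14].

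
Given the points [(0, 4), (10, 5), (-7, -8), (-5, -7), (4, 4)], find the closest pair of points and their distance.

Computing all pairwise distances among 5 points:

d((0, 4), (10, 5)) = 10.0499
d((0, 4), (-7, -8)) = 13.8924
d((0, 4), (-5, -7)) = 12.083
d((0, 4), (4, 4)) = 4.0
d((10, 5), (-7, -8)) = 21.4009
d((10, 5), (-5, -7)) = 19.2094
d((10, 5), (4, 4)) = 6.0828
d((-7, -8), (-5, -7)) = 2.2361 <-- minimum
d((-7, -8), (4, 4)) = 16.2788
d((-5, -7), (4, 4)) = 14.2127

Closest pair: (-7, -8) and (-5, -7) with distance 2.2361

The closest pair is (-7, -8) and (-5, -7) with Euclidean distance 2.2361. For 5 points, brute-force pairwise comparison is shown above. For large n, the divide-and-conquer algorithm (sort by x, recurse on halves, check the dividing strip) achieves O(n log n).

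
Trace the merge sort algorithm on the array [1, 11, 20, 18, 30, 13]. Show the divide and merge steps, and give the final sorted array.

Merge sort trace:

Split: [1, 11, 20, 18, 30, 13] -> [1, 11, 20] and [18, 30, 13]
  Split: [1, 11, 20] -> [1] and [11, 20]
    Split: [11, 20] -> [11] and [20]
    Merge: [11] + [20] -> [11, 20]
  Merge: [1] + [11, 20] -> [1, 11, 20]
  Split: [18, 30, 13] -> [18] and [30, 13]
    Split: [30, 13] -> [30] and [13]
    Merge: [30] + [13] -> [13, 30]
  Merge: [18] + [13, 30] -> [13, 18, 30]
Merge: [1, 11, 20] + [13, 18, 30] -> [1, 11, 13, 18, 20, 30]

Final sorted array: [1, 11, 13, 18, 20, 30]

The merge sort proceeds by recursively splitting the array and merging sorted halves.
After all merges, the sorted array is [1, 11, 13, 18, 20, 30].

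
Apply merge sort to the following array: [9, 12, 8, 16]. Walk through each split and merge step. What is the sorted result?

Merge sort trace:

Split: [9, 12, 8, 16] -> [9, 12] and [8, 16]
  Split: [9, 12] -> [9] and [12]
  Merge: [9] + [12] -> [9, 12]
  Split: [8, 16] -> [8] and [16]
  Merge: [8] + [16] -> [8, 16]
Merge: [9, 12] + [8, 16] -> [8, 9, 12, 16]

Final sorted array: [8, 9, 12, 16]

The merge sort proceeds by recursively splitting the array and merging sorted halves.
After all merges, the sorted array is [8, 9, 12, 16].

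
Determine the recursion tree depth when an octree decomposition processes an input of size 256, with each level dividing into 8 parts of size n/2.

For divide and conquer with division factor 2:

Problem sizes at each level:
Level 0: 256
Level 1: 128
Level 2: 64
Level 3: 32
Level 4: 16
Level 5: 8
Level 6: 4
Level 7: 2
Level 8: 1

The root is level 0 and the size-1 base case is level 8 (the tree spans levels 0 through 8, i.e. 9 levels counting the root), so the depth is the number of divisions: log_2(256) = 8

The recursion tree depth is log_2(256) = 8. At each level, the problem size is divided by 2, so it takes 8 divisions to reduce to a base case of size 1. The algorithm makes 8 recursive calls at each level.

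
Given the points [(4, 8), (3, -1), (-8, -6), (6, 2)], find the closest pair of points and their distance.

Computing all pairwise distances among 4 points:

d((4, 8), (3, -1)) = 9.0554
d((4, 8), (-8, -6)) = 18.4391
d((4, 8), (6, 2)) = 6.3246
d((3, -1), (-8, -6)) = 12.083
d((3, -1), (6, 2)) = 4.2426 <-- minimum
d((-8, -6), (6, 2)) = 16.1245

Closest pair: (3, -1) and (6, 2) with distance 4.2426

The closest pair is (3, -1) and (6, 2) with Euclidean distance 4.2426. For 4 points, brute-force pairwise comparison is shown above. For large n, the divide-and-conquer algorithm (sort by x, recurse on halves, check the dividing strip) achieves O(n log n).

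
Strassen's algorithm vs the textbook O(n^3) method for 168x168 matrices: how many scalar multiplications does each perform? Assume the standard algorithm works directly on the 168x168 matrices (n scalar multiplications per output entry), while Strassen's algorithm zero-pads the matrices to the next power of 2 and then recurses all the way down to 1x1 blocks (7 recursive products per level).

Matrix multiplication for 168x168 matrices:

Strassen's algorithm requires power-of-2 dimensions. Pad 168x168 to 256x256 (next power of 2).

Standard algorithm: 168^3 = 4741632 multiplications
Strassen's algorithm: 7^(log2(256)) = 7^8 = 5764801 multiplications
Difference: 4741632 - 5764801 = -1023169 (Strassen uses MORE here due to padding overhead — for small or just-over-power-of-2 n, padding can outweigh the per-level savings)

Standard: 4741632 multiplications (168^3). Strassen: 5764801 multiplications (7^8, after padding to 256x256). Strassen reduces 8 recursive multiplications to 7 at each level.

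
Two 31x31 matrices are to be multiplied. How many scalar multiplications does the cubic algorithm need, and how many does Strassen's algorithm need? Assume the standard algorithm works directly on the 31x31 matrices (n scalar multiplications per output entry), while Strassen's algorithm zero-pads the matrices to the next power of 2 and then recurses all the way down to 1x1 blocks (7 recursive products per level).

Matrix multiplication for 31x31 matrices:

Strassen's algorithm requires power-of-2 dimensions. Pad 31x31 to 32x32 (next power of 2).

Standard algorithm: 31^3 = 29791 multiplications
Strassen's algorithm: 7^(log2(32)) = 7^5 = 16807 multiplications
Savings: 29791 - 16807 = 12984 multiplications

Standard: 29791 multiplications (31^3). Strassen: 16807 multiplications (7^5, after padding to 32x32). Strassen reduces 8 recursive multiplications to 7 at each level.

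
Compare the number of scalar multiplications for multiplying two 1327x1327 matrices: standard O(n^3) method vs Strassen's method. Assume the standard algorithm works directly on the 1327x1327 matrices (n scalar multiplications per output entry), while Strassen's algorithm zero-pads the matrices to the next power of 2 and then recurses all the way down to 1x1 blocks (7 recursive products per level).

Matrix multiplication for 1327x1327 matrices:

Strassen's algorithm requires power-of-2 dimensions. Pad 1327x1327 to 2048x2048 (next power of 2).

Standard algorithm: 1327^3 = 2336752783 multiplications
Strassen's algorithm: 7^(log2(2048)) = 7^11 = 1977326743 multiplications
Savings: 2336752783 - 1977326743 = 359426040 multiplications

Standard: 2336752783 multiplications (1327^3). Strassen: 1977326743 multiplications (7^11, after padding to 2048x2048). Strassen reduces 8 recursive multiplications to 7 at each level.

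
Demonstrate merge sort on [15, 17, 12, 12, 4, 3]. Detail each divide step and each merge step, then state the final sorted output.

Merge sort trace:

Split: [15, 17, 12, 12, 4, 3] -> [15, 17, 12] and [12, 4, 3]
  Split: [15, 17, 12] -> [15] and [17, 12]
    Split: [17, 12] -> [17] and [12]
    Merge: [17] + [12] -> [12, 17]
  Merge: [15] + [12, 17] -> [12, 15, 17]
  Split: [12, 4, 3] -> [12] and [4, 3]
    Split: [4, 3] -> [4] and [3]
    Merge: [4] + [3] -> [3, 4]
  Merge: [12] + [3, 4] -> [3, 4, 12]
Merge: [12, 15, 17] + [3, 4, 12] -> [3, 4, 12, 12, 15, 17]

Final sorted array: [3, 4, 12, 12, 15, 17]

The merge sort proceeds by recursively splitting the array and merging sorted halves.
After all merges, the sorted array is [3, 4, 12, 12, 15, 17].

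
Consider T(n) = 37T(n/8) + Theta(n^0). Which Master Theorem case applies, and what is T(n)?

Master Theorem for T(n) = 37T(n/8) + O(n^0):

a = 37, b = 8, c = 0
log_b(a) = log_8(37) = 1.7365

Case 1: c = 0 < log_8(37) = 1.7365
T(n) = O(n^(log_8 37))

For T(n) = 37T(n/8) + O(n^0): log_8(37) = 1.7365. This is Case 1 of the Master Theorem (c < log_b(a), work dominated by leaves), giving O(n^(log_8 37)).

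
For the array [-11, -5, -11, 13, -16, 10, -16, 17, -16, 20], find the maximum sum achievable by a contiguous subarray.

Using Kadane's algorithm on [-11, -5, -11, 13, -16, 10, -16, 17, -16, 20]:

Scanning through the array:
Position 1 (value -5): max_ending_here = -5, max_so_far = -5
Position 2 (value -11): max_ending_here = -11, max_so_far = -5
Position 3 (value 13): max_ending_here = 13, max_so_far = 13
Position 4 (value -16): max_ending_here = -3, max_so_far = 13
Position 5 (value 10): max_ending_here = 10, max_so_far = 13
Position 6 (value -16): max_ending_here = -6, max_so_far = 13
Position 7 (value 17): max_ending_here = 17, max_so_far = 17
Position 8 (value -16): max_ending_here = 1, max_so_far = 17
Position 9 (value 20): max_ending_here = 21, max_so_far = 21

Maximum subarray: [17, -16, 20]
Maximum sum: 21

The maximum subarray is [17, -16, 20] with sum 21. This subarray runs from index 7 to index 9.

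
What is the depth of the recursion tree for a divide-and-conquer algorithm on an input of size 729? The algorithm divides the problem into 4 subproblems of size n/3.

For divide and conquer with division factor 3:

Problem sizes at each level:
Level 0: 729
Level 1: 243
Level 2: 81
Level 3: 27
Level 4: 9
Level 5: 3
Level 6: 1

The root is level 0 and the size-1 base case is level 6 (the tree spans levels 0 through 6, i.e. 7 levels counting the root), so the depth is the number of divisions: log_3(729) = 6

The recursion tree depth is log_3(729) = 6. At each level, the problem size is divided by 3, so it takes 6 divisions to reduce to a base case of size 1. The algorithm makes 4 recursive calls at each level.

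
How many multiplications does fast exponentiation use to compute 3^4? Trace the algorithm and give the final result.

Computing 3^4 by squaring (build up from 3^1; each line after the first costs one multiplication):

3^1 = 3
3^2 = (3^1)^2 = 3^2 = 9
3^4 = (3^2)^2 = 9^2 = 81

Result: 81
Multiplications needed: 2 (2 lines after 3^1)

3^4 = 81. Using exponentiation by squaring, this requires 2 multiplications. The key idea: if the exponent is even, square the half-power; if odd, multiply by the base once.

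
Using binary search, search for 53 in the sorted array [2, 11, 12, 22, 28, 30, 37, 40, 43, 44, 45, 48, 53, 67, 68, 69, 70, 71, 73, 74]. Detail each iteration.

Binary search for 53 in [2, 11, 12, 22, 28, 30, 37, 40, 43, 44, 45, 48, 53, 67, 68, 69, 70, 71, 73, 74]:

lo=0, hi=19, mid=9, arr[mid]=44 -> 44 < 53, search right half
lo=10, hi=19, mid=14, arr[mid]=68 -> 68 > 53, search left half
lo=10, hi=13, mid=11, arr[mid]=48 -> 48 < 53, search right half
lo=12, hi=13, mid=12, arr[mid]=53 -> Found target at index 12!

Binary search finds 53 at index 12 after 4 comparisons. The search repeatedly halves the search space by comparing with the middle element.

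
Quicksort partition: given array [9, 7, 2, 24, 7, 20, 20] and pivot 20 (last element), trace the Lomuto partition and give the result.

Lomuto partition with pivot = 20:

Initial array: [9, 7, 2, 24, 7, 20, 20]

arr[0]=9 <= 20: swap with position 0, array becomes [9, 7, 2, 24, 7, 20, 20]
arr[1]=7 <= 20: swap with position 1, array becomes [9, 7, 2, 24, 7, 20, 20]
arr[2]=2 <= 20: swap with position 2, array becomes [9, 7, 2, 24, 7, 20, 20]
arr[3]=24 > 20: no swap
arr[4]=7 <= 20: swap with position 3, array becomes [9, 7, 2, 7, 24, 20, 20]
arr[5]=20 <= 20: swap with position 4, array becomes [9, 7, 2, 7, 20, 24, 20]

Place pivot at position 5: [9, 7, 2, 7, 20, 20, 24]
Pivot position: 5

After partitioning with pivot 20, the array becomes [9, 7, 2, 7, 20, 20, 24]. The pivot is placed at index 5. All elements to the left of the pivot are <= 20, and all elements to the right are > 20.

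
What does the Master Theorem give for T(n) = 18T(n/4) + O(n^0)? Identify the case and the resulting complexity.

Master Theorem for T(n) = 18T(n/4) + O(n^0):

a = 18, b = 4, c = 0
log_b(a) = log_4(18) = 2.0850

Case 1: c = 0 < log_4(18) = 2.0850
T(n) = O(n^(log_4 18))

For T(n) = 18T(n/4) + O(n^0): log_4(18) = 2.0850. This is Case 1 of the Master Theorem (c < log_b(a), work dominated by leaves), giving O(n^(log_4 18)).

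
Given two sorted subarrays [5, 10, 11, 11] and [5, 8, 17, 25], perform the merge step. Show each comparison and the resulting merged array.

Merging process:

Compare 5 vs 5: take 5 from left. Merged: [5]
Compare 10 vs 5: take 5 from right. Merged: [5, 5]
Compare 10 vs 8: take 8 from right. Merged: [5, 5, 8]
Compare 10 vs 17: take 10 from left. Merged: [5, 5, 8, 10]
Compare 11 vs 17: take 11 from left. Merged: [5, 5, 8, 10, 11]
Compare 11 vs 17: take 11 from left. Merged: [5, 5, 8, 10, 11, 11]
Append remaining from right: [17, 25]. Merged: [5, 5, 8, 10, 11, 11, 17, 25]

Final merged array: [5, 5, 8, 10, 11, 11, 17, 25]
Total comparisons: 6

The merged array is [5, 5, 8, 10, 11, 11, 17, 25], requiring 6 comparisons. The merge step runs in O(n) time where n is the total number of elements.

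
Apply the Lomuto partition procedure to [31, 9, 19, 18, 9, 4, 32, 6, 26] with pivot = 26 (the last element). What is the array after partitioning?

Lomuto partition with pivot = 26:

Initial array: [31, 9, 19, 18, 9, 4, 32, 6, 26]

arr[0]=31 > 26: no swap
arr[1]=9 <= 26: swap with position 0, array becomes [9, 31, 19, 18, 9, 4, 32, 6, 26]
arr[2]=19 <= 26: swap with position 1, array becomes [9, 19, 31, 18, 9, 4, 32, 6, 26]
arr[3]=18 <= 26: swap with position 2, array becomes [9, 19, 18, 31, 9, 4, 32, 6, 26]
arr[4]=9 <= 26: swap with position 3, array becomes [9, 19, 18, 9, 31, 4, 32, 6, 26]
arr[5]=4 <= 26: swap with position 4, array becomes [9, 19, 18, 9, 4, 31, 32, 6, 26]
arr[6]=32 > 26: no swap
arr[7]=6 <= 26: swap with position 5, array becomes [9, 19, 18, 9, 4, 6, 32, 31, 26]

Place pivot at position 6: [9, 19, 18, 9, 4, 6, 26, 31, 32]
Pivot position: 6

After partitioning with pivot 26, the array becomes [9, 19, 18, 9, 4, 6, 26, 31, 32]. The pivot is placed at index 6. All elements to the left of the pivot are <= 26, and all elements to the right are > 26.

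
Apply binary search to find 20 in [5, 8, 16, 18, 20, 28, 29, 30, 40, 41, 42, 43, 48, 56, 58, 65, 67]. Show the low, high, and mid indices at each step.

Binary search for 20 in [5, 8, 16, 18, 20, 28, 29, 30, 40, 41, 42, 43, 48, 56, 58, 65, 67]:

lo=0, hi=16, mid=8, arr[mid]=40 -> 40 > 20, search left half
lo=0, hi=7, mid=3, arr[mid]=18 -> 18 < 20, search right half
lo=4, hi=7, mid=5, arr[mid]=28 -> 28 > 20, search left half
lo=4, hi=4, mid=4, arr[mid]=20 -> Found target at index 4!

Binary search finds 20 at index 4 after 4 comparisons. The search repeatedly halves the search space by comparing with the middle element.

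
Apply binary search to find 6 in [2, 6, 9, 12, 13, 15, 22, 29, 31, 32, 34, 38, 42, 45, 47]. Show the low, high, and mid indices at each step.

Binary search for 6 in [2, 6, 9, 12, 13, 15, 22, 29, 31, 32, 34, 38, 42, 45, 47]:

lo=0, hi=14, mid=7, arr[mid]=29 -> 29 > 6, search left half
lo=0, hi=6, mid=3, arr[mid]=12 -> 12 > 6, search left half
lo=0, hi=2, mid=1, arr[mid]=6 -> Found target at index 1!

Binary search finds 6 at index 1 after 3 comparisons. The search repeatedly halves the search space by comparing with the middle element.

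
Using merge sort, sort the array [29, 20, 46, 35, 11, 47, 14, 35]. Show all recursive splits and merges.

Merge sort trace:

Split: [29, 20, 46, 35, 11, 47, 14, 35] -> [29, 20, 46, 35] and [11, 47, 14, 35]
  Split: [29, 20, 46, 35] -> [29, 20] and [46, 35]
    Split: [29, 20] -> [29] and [20]
    Merge: [29] + [20] -> [20, 29]
    Split: [46, 35] -> [46] and [35]
    Merge: [46] + [35] -> [35, 46]
  Merge: [20, 29] + [35, 46] -> [20, 29, 35, 46]
  Split: [11, 47, 14, 35] -> [11, 47] and [14, 35]
    Split: [11, 47] -> [11] and [47]
    Merge: [11] + [47] -> [11, 47]
    Split: [14, 35] -> [14] and [35]
    Merge: [14] + [35] -> [14, 35]
  Merge: [11, 47] + [14, 35] -> [11, 14, 35, 47]
Merge: [20, 29, 35, 46] + [11, 14, 35, 47] -> [11, 14, 20, 29, 35, 35, 46, 47]

Final sorted array: [11, 14, 20, 29, 35, 35, 46, 47]

The merge sort proceeds by recursively splitting the array and merging sorted halves.
After all merges, the sorted array is [11, 14, 20, 29, 35, 35, 46, 47].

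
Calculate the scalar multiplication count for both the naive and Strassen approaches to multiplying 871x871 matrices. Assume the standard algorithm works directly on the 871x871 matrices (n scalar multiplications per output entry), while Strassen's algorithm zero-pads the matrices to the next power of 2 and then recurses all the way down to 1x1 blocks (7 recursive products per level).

Matrix multiplication for 871x871 matrices:

Strassen's algorithm requires power-of-2 dimensions. Pad 871x871 to 1024x1024 (next power of 2).

Standard algorithm: 871^3 = 660776311 multiplications
Strassen's algorithm: 7^(log2(1024)) = 7^10 = 282475249 multiplications
Savings: 660776311 - 282475249 = 378301062 multiplications

Standard: 660776311 multiplications (871^3). Strassen: 282475249 multiplications (7^10, after padding to 1024x1024). Strassen reduces 8 recursive multiplications to 7 at each level.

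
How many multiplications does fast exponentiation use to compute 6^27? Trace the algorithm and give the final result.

Computing 6^27 by squaring (build up from 6^1; each line after the first costs one multiplication):

6^1 = 6
6^2 = (6^1)^2 = 6^2 = 36
6^3 = 6 * 6^2 = 6 * 36 = 216
6^6 = (6^3)^2 = 216^2 = 46656
6^12 = (6^6)^2 = 46656^2 = 2176782336
6^13 = 6 * 6^12 = 6 * 2176782336 = 13060694016
6^26 = (6^13)^2 = 13060694016^2 = 170581728179578208256
6^27 = 6 * 6^26 = 6 * 170581728179578208256 = 1023490369077469249536

Result: 1023490369077469249536
Multiplications needed: 7 (7 lines after 6^1)

6^27 = 1023490369077469249536. Using exponentiation by squaring, this requires 7 multiplications. The key idea: if the exponent is even, square the half-power; if odd, multiply by the base once.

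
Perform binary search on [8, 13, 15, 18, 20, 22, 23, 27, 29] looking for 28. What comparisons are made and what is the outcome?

Binary search for 28 in [8, 13, 15, 18, 20, 22, 23, 27, 29]:

lo=0, hi=8, mid=4, arr[mid]=20 -> 20 < 28, search right half
lo=5, hi=8, mid=6, arr[mid]=23 -> 23 < 28, search right half
lo=7, hi=8, mid=7, arr[mid]=27 -> 27 < 28, search right half
lo=8, hi=8, mid=8, arr[mid]=29 -> 29 > 28, search left half
lo=8 > hi=7, target 28 not found

Binary search determines that 28 is not in the array after 4 comparisons. The search space was exhausted without finding the target.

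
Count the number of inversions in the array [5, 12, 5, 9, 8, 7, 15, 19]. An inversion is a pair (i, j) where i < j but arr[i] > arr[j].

Finding inversions in [5, 12, 5, 9, 8, 7, 15, 19]:

(1, 2): arr[1]=12 > arr[2]=5
(1, 3): arr[1]=12 > arr[3]=9
(1, 4): arr[1]=12 > arr[4]=8
(1, 5): arr[1]=12 > arr[5]=7
(3, 4): arr[3]=9 > arr[4]=8
(3, 5): arr[3]=9 > arr[5]=7
(4, 5): arr[4]=8 > arr[5]=7

Total inversions: 7

The array has 7 inversion(s): (1,2), (1,3), (1,4), (1,5), (3,4), (3,5), (4,5). Each pair (i,j) satisfies i < j and arr[i] > arr[j].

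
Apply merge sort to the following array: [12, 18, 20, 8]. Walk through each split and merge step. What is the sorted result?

Merge sort trace:

Split: [12, 18, 20, 8] -> [12, 18] and [20, 8]
  Split: [12, 18] -> [12] and [18]
  Merge: [12] + [18] -> [12, 18]
  Split: [20, 8] -> [20] and [8]
  Merge: [20] + [8] -> [8, 20]
Merge: [12, 18] + [8, 20] -> [8, 12, 18, 20]

Final sorted array: [8, 12, 18, 20]

The merge sort proceeds by recursively splitting the array and merging sorted halves.
After all merges, the sorted array is [8, 12, 18, 20].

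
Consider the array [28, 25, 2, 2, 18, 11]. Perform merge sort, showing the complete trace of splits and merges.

Merge sort trace:

Split: [28, 25, 2, 2, 18, 11] -> [28, 25, 2] and [2, 18, 11]
  Split: [28, 25, 2] -> [28] and [25, 2]
    Split: [25, 2] -> [25] and [2]
    Merge: [25] + [2] -> [2, 25]
  Merge: [28] + [2, 25] -> [2, 25, 28]
  Split: [2, 18, 11] -> [2] and [18, 11]
    Split: [18, 11] -> [18] and [11]
    Merge: [18] + [11] -> [11, 18]
  Merge: [2] + [11, 18] -> [2, 11, 18]
Merge: [2, 25, 28] + [2, 11, 18] -> [2, 2, 11, 18, 25, 28]

Final sorted array: [2, 2, 11, 18, 25, 28]

The merge sort proceeds by recursively splitting the array and merging sorted halves.
After all merges, the sorted array is [2, 2, 11, 18, 25, 28].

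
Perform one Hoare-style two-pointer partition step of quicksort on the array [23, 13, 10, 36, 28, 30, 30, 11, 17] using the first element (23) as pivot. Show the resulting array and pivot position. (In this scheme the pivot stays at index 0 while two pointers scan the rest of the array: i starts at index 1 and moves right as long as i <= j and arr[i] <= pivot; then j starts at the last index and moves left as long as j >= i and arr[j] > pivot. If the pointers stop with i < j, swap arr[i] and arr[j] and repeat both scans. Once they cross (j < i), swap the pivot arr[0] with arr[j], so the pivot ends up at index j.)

Hoare-style two-pointer partition with pivot = 23:

Initial array: [23, 13, 10, 36, 28, 30, 30, 11, 17]

Pointers start at i = 1, j = 8.
i stops at index 3 (arr[3]=36 > 23), j stops at index 8 (arr[8]=17 <= 23): swap arr[3] and arr[8], array becomes [23, 13, 10, 17, 28, 30, 30, 11, 36]
i stops at index 4 (arr[4]=28 > 23), j stops at index 7 (arr[7]=11 <= 23): swap arr[4] and arr[7], array becomes [23, 13, 10, 17, 11, 30, 30, 28, 36]
i ends at 5, j ends at 4: the pointers have crossed (j < i), so scanning stops.

Swap pivot arr[0] with arr[4] to place pivot at position 4: [11, 13, 10, 17, 23, 30, 30, 28, 36]
Pivot position: 4

After partitioning with pivot 23, the array becomes [11, 13, 10, 17, 23, 30, 30, 28, 36]. The pivot is placed at index 4. All elements to the left of the pivot are <= 23, and all elements to the right are > 23.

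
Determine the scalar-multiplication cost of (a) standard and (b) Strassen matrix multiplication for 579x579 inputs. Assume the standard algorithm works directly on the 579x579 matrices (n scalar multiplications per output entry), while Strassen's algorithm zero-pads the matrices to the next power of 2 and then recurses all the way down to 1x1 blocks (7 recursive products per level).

Matrix multiplication for 579x579 matrices:

Strassen's algorithm requires power-of-2 dimensions. Pad 579x579 to 1024x1024 (next power of 2).

Standard algorithm: 579^3 = 194104539 multiplications
Strassen's algorithm: 7^(log2(1024)) = 7^10 = 282475249 multiplications
Difference: 194104539 - 282475249 = -88370710 (Strassen uses MORE here due to padding overhead — for small or just-over-power-of-2 n, padding can outweigh the per-level savings)

Standard: 194104539 multiplications (579^3). Strassen: 282475249 multiplications (7^10, after padding to 1024x1024). Strassen reduces 8 recursive multiplications to 7 at each level.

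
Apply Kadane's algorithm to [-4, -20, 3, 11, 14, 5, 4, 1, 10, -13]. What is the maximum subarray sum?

Using Kadane's algorithm on [-4, -20, 3, 11, 14, 5, 4, 1, 10, -13]:

Scanning through the array:
Position 1 (value -20): max_ending_here = -20, max_so_far = -4
Position 2 (value 3): max_ending_here = 3, max_so_far = 3
Position 3 (value 11): max_ending_here = 14, max_so_far = 14
Position 4 (value 14): max_ending_here = 28, max_so_far = 28
Position 5 (value 5): max_ending_here = 33, max_so_far = 33
Position 6 (value 4): max_ending_here = 37, max_so_far = 37
Position 7 (value 1): max_ending_here = 38, max_so_far = 38
Position 8 (value 10): max_ending_here = 48, max_so_far = 48
Position 9 (value -13): max_ending_here = 35, max_so_far = 48

Maximum subarray: [3, 11, 14, 5, 4, 1, 10]
Maximum sum: 48

The maximum subarray is [3, 11, 14, 5, 4, 1, 10] with sum 48. This subarray runs from index 2 to index 8.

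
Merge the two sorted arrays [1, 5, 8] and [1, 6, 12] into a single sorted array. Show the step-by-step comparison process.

Merging process:

Compare 1 vs 1: take 1 from left. Merged: [1]
Compare 5 vs 1: take 1 from right. Merged: [1, 1]
Compare 5 vs 6: take 5 from left. Merged: [1, 1, 5]
Compare 8 vs 6: take 6 from right. Merged: [1, 1, 5, 6]
Compare 8 vs 12: take 8 from left. Merged: [1, 1, 5, 6, 8]
Append remaining from right: [12]. Merged: [1, 1, 5, 6, 8, 12]

Final merged array: [1, 1, 5, 6, 8, 12]
Total comparisons: 5

The merged array is [1, 1, 5, 6, 8, 12], requiring 5 comparisons. The merge step runs in O(n) time where n is the total number of elements.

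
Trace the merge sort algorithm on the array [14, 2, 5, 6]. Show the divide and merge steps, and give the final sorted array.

Merge sort trace:

Split: [14, 2, 5, 6] -> [14, 2] and [5, 6]
  Split: [14, 2] -> [14] and [2]
  Merge: [14] + [2] -> [2, 14]
  Split: [5, 6] -> [5] and [6]
  Merge: [5] + [6] -> [5, 6]
Merge: [2, 14] + [5, 6] -> [2, 5, 6, 14]

Final sorted array: [2, 5, 6, 14]

The merge sort proceeds by recursively splitting the array and merging sorted halves.
After all merges, the sorted array is [2, 5, 6, 14].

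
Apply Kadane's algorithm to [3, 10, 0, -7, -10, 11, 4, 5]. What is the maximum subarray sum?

Using Kadane's algorithm on [3, 10, 0, -7, -10, 11, 4, 5]:

Scanning through the array:
Position 1 (value 10): max_ending_here = 13, max_so_far = 13
Position 2 (value 0): max_ending_here = 13, max_so_far = 13
Position 3 (value -7): max_ending_here = 6, max_so_far = 13
Position 4 (value -10): max_ending_here = -4, max_so_far = 13
Position 5 (value 11): max_ending_here = 11, max_so_far = 13
Position 6 (value 4): max_ending_here = 15, max_so_far = 15
Position 7 (value 5): max_ending_here = 20, max_so_far = 20

Maximum subarray: [11, 4, 5]
Maximum sum: 20

The maximum subarray is [11, 4, 5] with sum 20. This subarray runs from index 5 to index 7.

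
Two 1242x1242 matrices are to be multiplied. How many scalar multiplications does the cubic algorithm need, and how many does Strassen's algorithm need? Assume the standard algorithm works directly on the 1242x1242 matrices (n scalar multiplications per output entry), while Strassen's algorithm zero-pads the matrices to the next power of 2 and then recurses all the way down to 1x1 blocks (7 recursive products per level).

Matrix multiplication for 1242x1242 matrices:

Strassen's algorithm requires power-of-2 dimensions. Pad 1242x1242 to 2048x2048 (next power of 2).

Standard algorithm: 1242^3 = 1915864488 multiplications
Strassen's algorithm: 7^(log2(2048)) = 7^11 = 1977326743 multiplications
Difference: 1915864488 - 1977326743 = -61462255 (Strassen uses MORE here due to padding overhead — for small or just-over-power-of-2 n, padding can outweigh the per-level savings)

Standard: 1915864488 multiplications (1242^3). Strassen: 1977326743 multiplications (7^11, after padding to 2048x2048). Strassen reduces 8 recursive multiplications to 7 at each level.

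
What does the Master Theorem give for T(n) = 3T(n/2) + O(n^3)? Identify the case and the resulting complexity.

Master Theorem for T(n) = 3T(n/2) + O(n^3):

a = 3, b = 2, c = 3
log_b(a) = log_2(3) = 1.5850

Case 3: c = 3 > log_2(3) = 1.5850
T(n) = O(n^3) = O(n^3)

For T(n) = 3T(n/2) + O(n^3): log_2(3) = 1.5850. This is Case 3 of the Master Theorem (c > log_b(a), work dominated by root), giving O(n^3).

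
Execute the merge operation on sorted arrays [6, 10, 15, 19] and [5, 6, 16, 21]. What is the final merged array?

Merging process:

Compare 6 vs 5: take 5 from right. Merged: [5]
Compare 6 vs 6: take 6 from left. Merged: [5, 6]
Compare 10 vs 6: take 6 from right. Merged: [5, 6, 6]
Compare 10 vs 16: take 10 from left. Merged: [5, 6, 6, 10]
Compare 15 vs 16: take 15 from left. Merged: [5, 6, 6, 10, 15]
Compare 19 vs 16: take 16 from right. Merged: [5, 6, 6, 10, 15, 16]
Compare 19 vs 21: take 19 from left. Merged: [5, 6, 6, 10, 15, 16, 19]
Append remaining from right: [21]. Merged: [5, 6, 6, 10, 15, 16, 19, 21]

Final merged array: [5, 6, 6, 10, 15, 16, 19, 21]
Total comparisons: 7

The merged array is [5, 6, 6, 10, 15, 16, 19, 21], requiring 7 comparisons. The merge step runs in O(n) time where n is the total number of elements.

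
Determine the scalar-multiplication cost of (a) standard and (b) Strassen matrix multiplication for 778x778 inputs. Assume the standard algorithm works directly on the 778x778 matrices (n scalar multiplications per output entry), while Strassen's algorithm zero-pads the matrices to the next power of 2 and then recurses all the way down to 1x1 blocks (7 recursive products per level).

Matrix multiplication for 778x778 matrices:

Strassen's algorithm requires power-of-2 dimensions. Pad 778x778 to 1024x1024 (next power of 2).

Standard algorithm: 778^3 = 470910952 multiplications
Strassen's algorithm: 7^(log2(1024)) = 7^10 = 282475249 multiplications
Savings: 470910952 - 282475249 = 188435703 multiplications

Standard: 470910952 multiplications (778^3). Strassen: 282475249 multiplications (7^10, after padding to 1024x1024). Strassen reduces 8 recursive multiplications to 7 at each level.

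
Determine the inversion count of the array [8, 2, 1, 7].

Finding inversions in [8, 2, 1, 7]:

(0, 1): arr[0]=8 > arr[1]=2
(0, 2): arr[0]=8 > arr[2]=1
(0, 3): arr[0]=8 > arr[3]=7
(1, 2): arr[1]=2 > arr[2]=1

Total inversions: 4

The array has 4 inversion(s): (0,1), (0,2), (0,3), (1,2). Each pair (i,j) satisfies i < j and arr[i] > arr[j].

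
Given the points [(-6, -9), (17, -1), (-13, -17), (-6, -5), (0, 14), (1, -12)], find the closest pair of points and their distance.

Computing all pairwise distances among 6 points:

d((-6, -9), (17, -1)) = 24.3516
d((-6, -9), (-13, -17)) = 10.6301
d((-6, -9), (-6, -5)) = 4.0 <-- minimum
d((-6, -9), (0, 14)) = 23.7697
d((-6, -9), (1, -12)) = 7.6158
d((17, -1), (-13, -17)) = 34.0
d((17, -1), (-6, -5)) = 23.3452
d((17, -1), (0, 14)) = 22.6716
d((17, -1), (1, -12)) = 19.4165
d((-13, -17), (-6, -5)) = 13.8924
d((-13, -17), (0, 14)) = 33.6155
d((-13, -17), (1, -12)) = 14.8661
d((-6, -5), (0, 14)) = 19.9249
d((-6, -5), (1, -12)) = 9.8995
d((0, 14), (1, -12)) = 26.0192

Closest pair: (-6, -9) and (-6, -5) with distance 4.0

The closest pair is (-6, -9) and (-6, -5) with Euclidean distance 4.0. For 6 points, brute-force pairwise comparison is shown above. For large n, the divide-and-conquer algorithm (sort by x, recurse on halves, check the dividing strip) achieves O(n log n).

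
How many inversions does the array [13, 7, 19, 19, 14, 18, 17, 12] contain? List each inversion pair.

Finding inversions in [13, 7, 19, 19, 14, 18, 17, 12]:

(0, 1): arr[0]=13 > arr[1]=7
(0, 7): arr[0]=13 > arr[7]=12
(2, 4): arr[2]=19 > arr[4]=14
(2, 5): arr[2]=19 > arr[5]=18
(2, 6): arr[2]=19 > arr[6]=17
(2, 7): arr[2]=19 > arr[7]=12
(3, 4): arr[3]=19 > arr[4]=14
(3, 5): arr[3]=19 > arr[5]=18
(3, 6): arr[3]=19 > arr[6]=17
(3, 7): arr[3]=19 > arr[7]=12
(4, 7): arr[4]=14 > arr[7]=12
(5, 6): arr[5]=18 > arr[6]=17
(5, 7): arr[5]=18 > arr[7]=12
(6, 7): arr[6]=17 > arr[7]=12

Total inversions: 14

The array has 14 inversion(s): (0,1), (0,7), (2,4), (2,5), (2,6), (2,7), (3,4), (3,5), (3,6), (3,7), (4,7), (5,6), (5,7), (6,7). Each pair (i,j) satisfies i < j and arr[i] > arr[j].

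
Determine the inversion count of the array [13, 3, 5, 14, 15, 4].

Finding inversions in [13, 3, 5, 14, 15, 4]:

(0, 1): arr[0]=13 > arr[1]=3
(0, 2): arr[0]=13 > arr[2]=5
(0, 5): arr[0]=13 > arr[5]=4
(2, 5): arr[2]=5 > arr[5]=4
(3, 5): arr[3]=14 > arr[5]=4
(4, 5): arr[4]=15 > arr[5]=4

Total inversions: 6

The array has 6 inversion(s): (0,1), (0,2), (0,5), (2,5), (3,5), (4,5). Each pair (i,j) satisfies i < j and arr[i] > arr[j].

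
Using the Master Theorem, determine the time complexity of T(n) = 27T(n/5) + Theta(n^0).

Master Theorem for T(n) = 27T(n/5) + O(n^0):

a = 27, b = 5, c = 0
log_b(a) = log_5(27) = 2.0478

Case 1: c = 0 < log_5(27) = 2.0478
T(n) = O(n^(log_5 27))

For T(n) = 27T(n/5) + O(n^0): log_5(27) = 2.0478. This is Case 1 of the Master Theorem (c < log_b(a), work dominated by leaves), giving O(n^(log_5 27)).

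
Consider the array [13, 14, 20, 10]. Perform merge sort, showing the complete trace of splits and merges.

Merge sort trace:

Split: [13, 14, 20, 10] -> [13, 14] and [20, 10]
  Split: [13, 14] -> [13] and [14]
  Merge: [13] + [14] -> [13, 14]
  Split: [20, 10] -> [20] and [10]
  Merge: [20] + [10] -> [10, 20]
Merge: [13, 14] + [10, 20] -> [10, 13, 14, 20]

Final sorted array: [10, 13, 14, 20]

The merge sort proceeds by recursively splitting the array and merging sorted halves.
After all merges, the sorted array is [10, 13, 14, 20].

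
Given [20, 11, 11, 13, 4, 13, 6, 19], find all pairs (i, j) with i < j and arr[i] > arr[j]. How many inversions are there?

Finding inversions in [20, 11, 11, 13, 4, 13, 6, 19]:

(0, 1): arr[0]=20 > arr[1]=11
(0, 2): arr[0]=20 > arr[2]=11
(0, 3): arr[0]=20 > arr[3]=13
(0, 4): arr[0]=20 > arr[4]=4
(0, 5): arr[0]=20 > arr[5]=13
(0, 6): arr[0]=20 > arr[6]=6
(0, 7): arr[0]=20 > arr[7]=19
(1, 4): arr[1]=11 > arr[4]=4
(1, 6): arr[1]=11 > arr[6]=6
(2, 4): arr[2]=11 > arr[4]=4
(2, 6): arr[2]=11 > arr[6]=6
(3, 4): arr[3]=13 > arr[4]=4
(3, 6): arr[3]=13 > arr[6]=6
(5, 6): arr[5]=13 > arr[6]=6

Total inversions: 14

The array has 14 inversion(s): (0,1), (0,2), (0,3), (0,4), (0,5), (0,6), (0,7), (1,4), (1,6), (2,4), (2,6), (3,4), (3,6), (5,6). Each pair (i,j) satisfies i < j and arr[i] > arr[j].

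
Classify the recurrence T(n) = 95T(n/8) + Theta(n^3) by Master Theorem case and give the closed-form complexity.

Master Theorem for T(n) = 95T(n/8) + O(n^3):

a = 95, b = 8, c = 3
log_b(a) = log_8(95) = 2.1900

Case 3: c = 3 > log_8(95) = 2.1900
T(n) = O(n^3) = O(n^3)

For T(n) = 95T(n/8) + O(n^3): log_8(95) = 2.1900. This is Case 3 of the Master Theorem (c > log_b(a), work dominated by root), giving O(n^3).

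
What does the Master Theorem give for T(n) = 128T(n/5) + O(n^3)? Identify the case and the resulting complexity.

Master Theorem for T(n) = 128T(n/5) + O(n^3):

a = 128, b = 5, c = 3
log_b(a) = log_5(128) = 3.0147

Case 1: c = 3 < log_5(128) = 3.0147
T(n) = O(n^(log_5 128))

For T(n) = 128T(n/5) + O(n^3): log_5(128) = 3.0147. This is Case 1 of the Master Theorem (c < log_b(a), work dominated by leaves), giving O(n^(log_5 128)).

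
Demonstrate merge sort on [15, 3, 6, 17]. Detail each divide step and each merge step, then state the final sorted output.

Merge sort trace:

Split: [15, 3, 6, 17] -> [15, 3] and [6, 17]
  Split: [15, 3] -> [15] and [3]
  Merge: [15] + [3] -> [3, 15]
  Split: [6, 17] -> [6] and [17]
  Merge: [6] + [17] -> [6, 17]
Merge: [3, 15] + [6, 17] -> [3, 6, 15, 17]

Final sorted array: [3, 6, 15, 17]

The merge sort proceeds by recursively splitting the array and merging sorted halves.
After all merges, the sorted array is [3, 6, 15, 17].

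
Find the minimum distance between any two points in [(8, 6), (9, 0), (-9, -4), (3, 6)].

Computing all pairwise distances among 4 points:

d((8, 6), (9, 0)) = 6.0828
d((8, 6), (-9, -4)) = 19.7231
d((8, 6), (3, 6)) = 5.0 <-- minimum
d((9, 0), (-9, -4)) = 18.4391
d((9, 0), (3, 6)) = 8.4853
d((-9, -4), (3, 6)) = 15.6205

Closest pair: (8, 6) and (3, 6) with distance 5.0

The closest pair is (8, 6) and (3, 6) with Euclidean distance 5.0. For 4 points, brute-force pairwise comparison is shown above. For large n, the divide-and-conquer algorithm (sort by x, recurse on halves, check the dividing strip) achieves O(n log n).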